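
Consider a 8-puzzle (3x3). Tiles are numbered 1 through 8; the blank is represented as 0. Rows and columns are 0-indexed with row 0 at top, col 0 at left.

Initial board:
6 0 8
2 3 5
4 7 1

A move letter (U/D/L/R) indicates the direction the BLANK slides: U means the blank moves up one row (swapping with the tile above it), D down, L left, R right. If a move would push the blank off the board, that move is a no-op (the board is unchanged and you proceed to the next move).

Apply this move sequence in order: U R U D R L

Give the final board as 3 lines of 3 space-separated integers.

Answer: 6 8 5
2 0 3
4 7 1

Derivation:
After move 1 (U):
6 0 8
2 3 5
4 7 1

After move 2 (R):
6 8 0
2 3 5
4 7 1

After move 3 (U):
6 8 0
2 3 5
4 7 1

After move 4 (D):
6 8 5
2 3 0
4 7 1

After move 5 (R):
6 8 5
2 3 0
4 7 1

After move 6 (L):
6 8 5
2 0 3
4 7 1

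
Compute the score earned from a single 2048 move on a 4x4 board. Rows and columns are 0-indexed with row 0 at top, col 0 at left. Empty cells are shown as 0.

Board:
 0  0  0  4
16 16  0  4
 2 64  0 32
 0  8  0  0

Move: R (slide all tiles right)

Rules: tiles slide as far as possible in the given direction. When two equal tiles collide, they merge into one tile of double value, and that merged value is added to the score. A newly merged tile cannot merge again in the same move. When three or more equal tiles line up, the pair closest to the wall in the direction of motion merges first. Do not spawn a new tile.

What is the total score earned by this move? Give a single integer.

Slide right:
row 0: [0, 0, 0, 4] -> [0, 0, 0, 4]  score +0 (running 0)
row 1: [16, 16, 0, 4] -> [0, 0, 32, 4]  score +32 (running 32)
row 2: [2, 64, 0, 32] -> [0, 2, 64, 32]  score +0 (running 32)
row 3: [0, 8, 0, 0] -> [0, 0, 0, 8]  score +0 (running 32)
Board after move:
 0  0  0  4
 0  0 32  4
 0  2 64 32
 0  0  0  8

Answer: 32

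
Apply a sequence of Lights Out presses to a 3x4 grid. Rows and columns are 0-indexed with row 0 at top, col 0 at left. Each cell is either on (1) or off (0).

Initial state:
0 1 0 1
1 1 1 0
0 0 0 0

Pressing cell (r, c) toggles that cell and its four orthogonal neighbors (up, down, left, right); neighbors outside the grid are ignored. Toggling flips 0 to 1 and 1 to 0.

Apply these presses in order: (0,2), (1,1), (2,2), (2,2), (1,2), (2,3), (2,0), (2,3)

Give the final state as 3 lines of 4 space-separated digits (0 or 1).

Answer: 0 1 0 0
1 1 0 1
1 0 1 0

Derivation:
After press 1 at (0,2):
0 0 1 0
1 1 0 0
0 0 0 0

After press 2 at (1,1):
0 1 1 0
0 0 1 0
0 1 0 0

After press 3 at (2,2):
0 1 1 0
0 0 0 0
0 0 1 1

After press 4 at (2,2):
0 1 1 0
0 0 1 0
0 1 0 0

After press 5 at (1,2):
0 1 0 0
0 1 0 1
0 1 1 0

After press 6 at (2,3):
0 1 0 0
0 1 0 0
0 1 0 1

After press 7 at (2,0):
0 1 0 0
1 1 0 0
1 0 0 1

After press 8 at (2,3):
0 1 0 0
1 1 0 1
1 0 1 0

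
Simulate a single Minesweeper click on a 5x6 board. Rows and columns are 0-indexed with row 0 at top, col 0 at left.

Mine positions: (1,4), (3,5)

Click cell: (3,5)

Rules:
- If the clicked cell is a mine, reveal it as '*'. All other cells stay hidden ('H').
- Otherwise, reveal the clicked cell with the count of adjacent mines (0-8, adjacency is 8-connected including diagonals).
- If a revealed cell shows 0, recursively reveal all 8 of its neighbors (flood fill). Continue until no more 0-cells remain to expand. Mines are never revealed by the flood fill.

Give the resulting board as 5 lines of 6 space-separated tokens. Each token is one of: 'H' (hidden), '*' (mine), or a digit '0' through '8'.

H H H H H H
H H H H H H
H H H H H H
H H H H H *
H H H H H H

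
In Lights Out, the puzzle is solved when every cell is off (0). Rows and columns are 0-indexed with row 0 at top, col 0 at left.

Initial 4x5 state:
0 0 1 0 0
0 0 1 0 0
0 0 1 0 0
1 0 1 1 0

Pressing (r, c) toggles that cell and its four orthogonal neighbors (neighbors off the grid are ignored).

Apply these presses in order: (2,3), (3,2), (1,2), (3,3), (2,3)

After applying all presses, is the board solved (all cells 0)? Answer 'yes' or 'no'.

After press 1 at (2,3):
0 0 1 0 0
0 0 1 1 0
0 0 0 1 1
1 0 1 0 0

After press 2 at (3,2):
0 0 1 0 0
0 0 1 1 0
0 0 1 1 1
1 1 0 1 0

After press 3 at (1,2):
0 0 0 0 0
0 1 0 0 0
0 0 0 1 1
1 1 0 1 0

After press 4 at (3,3):
0 0 0 0 0
0 1 0 0 0
0 0 0 0 1
1 1 1 0 1

After press 5 at (2,3):
0 0 0 0 0
0 1 0 1 0
0 0 1 1 0
1 1 1 1 1

Lights still on: 9

Answer: no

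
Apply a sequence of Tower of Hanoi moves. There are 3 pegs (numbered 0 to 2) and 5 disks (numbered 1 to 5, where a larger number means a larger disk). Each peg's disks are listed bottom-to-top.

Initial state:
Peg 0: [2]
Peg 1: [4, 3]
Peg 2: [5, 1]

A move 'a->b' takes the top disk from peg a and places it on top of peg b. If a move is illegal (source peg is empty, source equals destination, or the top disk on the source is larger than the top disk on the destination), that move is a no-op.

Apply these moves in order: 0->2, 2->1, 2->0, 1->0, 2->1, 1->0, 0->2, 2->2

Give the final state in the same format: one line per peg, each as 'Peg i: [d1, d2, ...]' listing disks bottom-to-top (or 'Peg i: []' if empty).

After move 1 (0->2):
Peg 0: [2]
Peg 1: [4, 3]
Peg 2: [5, 1]

After move 2 (2->1):
Peg 0: [2]
Peg 1: [4, 3, 1]
Peg 2: [5]

After move 3 (2->0):
Peg 0: [2]
Peg 1: [4, 3, 1]
Peg 2: [5]

After move 4 (1->0):
Peg 0: [2, 1]
Peg 1: [4, 3]
Peg 2: [5]

After move 5 (2->1):
Peg 0: [2, 1]
Peg 1: [4, 3]
Peg 2: [5]

After move 6 (1->0):
Peg 0: [2, 1]
Peg 1: [4, 3]
Peg 2: [5]

After move 7 (0->2):
Peg 0: [2]
Peg 1: [4, 3]
Peg 2: [5, 1]

After move 8 (2->2):
Peg 0: [2]
Peg 1: [4, 3]
Peg 2: [5, 1]

Answer: Peg 0: [2]
Peg 1: [4, 3]
Peg 2: [5, 1]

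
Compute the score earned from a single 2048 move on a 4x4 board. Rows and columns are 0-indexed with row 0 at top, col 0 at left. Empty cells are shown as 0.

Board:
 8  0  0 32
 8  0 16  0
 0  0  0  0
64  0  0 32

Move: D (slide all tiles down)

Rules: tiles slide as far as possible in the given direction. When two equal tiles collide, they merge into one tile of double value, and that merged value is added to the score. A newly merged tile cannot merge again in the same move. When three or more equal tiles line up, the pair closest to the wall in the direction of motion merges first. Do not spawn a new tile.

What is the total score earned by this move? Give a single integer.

Slide down:
col 0: [8, 8, 0, 64] -> [0, 0, 16, 64]  score +16 (running 16)
col 1: [0, 0, 0, 0] -> [0, 0, 0, 0]  score +0 (running 16)
col 2: [0, 16, 0, 0] -> [0, 0, 0, 16]  score +0 (running 16)
col 3: [32, 0, 0, 32] -> [0, 0, 0, 64]  score +64 (running 80)
Board after move:
 0  0  0  0
 0  0  0  0
16  0  0  0
64  0 16 64

Answer: 80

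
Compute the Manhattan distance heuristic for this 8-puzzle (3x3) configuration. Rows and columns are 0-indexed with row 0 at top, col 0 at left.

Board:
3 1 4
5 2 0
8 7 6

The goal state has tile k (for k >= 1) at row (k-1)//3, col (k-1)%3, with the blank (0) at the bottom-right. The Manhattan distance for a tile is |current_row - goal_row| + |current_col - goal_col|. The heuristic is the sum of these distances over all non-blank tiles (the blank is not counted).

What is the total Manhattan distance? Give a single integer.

Tile 3: (0,0)->(0,2) = 2
Tile 1: (0,1)->(0,0) = 1
Tile 4: (0,2)->(1,0) = 3
Tile 5: (1,0)->(1,1) = 1
Tile 2: (1,1)->(0,1) = 1
Tile 8: (2,0)->(2,1) = 1
Tile 7: (2,1)->(2,0) = 1
Tile 6: (2,2)->(1,2) = 1
Sum: 2 + 1 + 3 + 1 + 1 + 1 + 1 + 1 = 11

Answer: 11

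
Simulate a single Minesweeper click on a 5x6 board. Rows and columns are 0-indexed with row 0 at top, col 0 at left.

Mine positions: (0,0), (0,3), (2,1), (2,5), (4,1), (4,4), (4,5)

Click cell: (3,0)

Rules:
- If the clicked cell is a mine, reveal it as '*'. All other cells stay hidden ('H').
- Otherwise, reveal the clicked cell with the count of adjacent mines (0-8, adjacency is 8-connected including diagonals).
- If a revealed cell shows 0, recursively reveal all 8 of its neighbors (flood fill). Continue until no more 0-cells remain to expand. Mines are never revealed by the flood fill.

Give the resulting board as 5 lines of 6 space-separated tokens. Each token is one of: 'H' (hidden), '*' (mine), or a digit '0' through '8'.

H H H H H H
H H H H H H
H H H H H H
2 H H H H H
H H H H H H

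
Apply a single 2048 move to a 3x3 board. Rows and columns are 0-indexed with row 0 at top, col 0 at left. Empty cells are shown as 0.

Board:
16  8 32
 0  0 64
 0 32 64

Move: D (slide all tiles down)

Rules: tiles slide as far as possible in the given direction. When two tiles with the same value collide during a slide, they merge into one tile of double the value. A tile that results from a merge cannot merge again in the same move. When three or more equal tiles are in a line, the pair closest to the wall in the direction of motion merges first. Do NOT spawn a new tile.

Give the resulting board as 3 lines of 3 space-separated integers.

Slide down:
col 0: [16, 0, 0] -> [0, 0, 16]
col 1: [8, 0, 32] -> [0, 8, 32]
col 2: [32, 64, 64] -> [0, 32, 128]

Answer:   0   0   0
  0   8  32
 16  32 128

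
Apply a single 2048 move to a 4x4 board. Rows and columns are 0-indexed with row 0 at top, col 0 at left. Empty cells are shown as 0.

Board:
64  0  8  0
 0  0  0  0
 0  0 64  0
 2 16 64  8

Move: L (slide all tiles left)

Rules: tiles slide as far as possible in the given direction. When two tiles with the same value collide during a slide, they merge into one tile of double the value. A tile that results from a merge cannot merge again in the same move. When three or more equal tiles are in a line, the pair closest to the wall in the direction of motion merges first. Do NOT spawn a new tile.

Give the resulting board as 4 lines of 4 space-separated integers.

Slide left:
row 0: [64, 0, 8, 0] -> [64, 8, 0, 0]
row 1: [0, 0, 0, 0] -> [0, 0, 0, 0]
row 2: [0, 0, 64, 0] -> [64, 0, 0, 0]
row 3: [2, 16, 64, 8] -> [2, 16, 64, 8]

Answer: 64  8  0  0
 0  0  0  0
64  0  0  0
 2 16 64  8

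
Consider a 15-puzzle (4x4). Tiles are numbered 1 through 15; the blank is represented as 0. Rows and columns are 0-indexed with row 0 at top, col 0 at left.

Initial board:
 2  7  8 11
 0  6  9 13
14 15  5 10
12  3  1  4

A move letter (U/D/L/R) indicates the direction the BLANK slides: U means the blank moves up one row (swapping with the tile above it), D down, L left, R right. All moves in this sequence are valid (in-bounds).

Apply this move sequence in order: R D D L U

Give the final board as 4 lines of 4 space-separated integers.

After move 1 (R):
 2  7  8 11
 6  0  9 13
14 15  5 10
12  3  1  4

After move 2 (D):
 2  7  8 11
 6 15  9 13
14  0  5 10
12  3  1  4

After move 3 (D):
 2  7  8 11
 6 15  9 13
14  3  5 10
12  0  1  4

After move 4 (L):
 2  7  8 11
 6 15  9 13
14  3  5 10
 0 12  1  4

After move 5 (U):
 2  7  8 11
 6 15  9 13
 0  3  5 10
14 12  1  4

Answer:  2  7  8 11
 6 15  9 13
 0  3  5 10
14 12  1  4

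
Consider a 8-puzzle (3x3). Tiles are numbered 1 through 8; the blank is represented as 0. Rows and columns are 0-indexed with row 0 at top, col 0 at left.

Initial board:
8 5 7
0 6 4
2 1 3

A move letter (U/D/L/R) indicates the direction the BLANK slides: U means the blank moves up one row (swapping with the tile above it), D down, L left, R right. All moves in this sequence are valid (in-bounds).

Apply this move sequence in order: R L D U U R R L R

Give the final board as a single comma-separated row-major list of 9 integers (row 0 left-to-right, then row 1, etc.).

After move 1 (R):
8 5 7
6 0 4
2 1 3

After move 2 (L):
8 5 7
0 6 4
2 1 3

After move 3 (D):
8 5 7
2 6 4
0 1 3

After move 4 (U):
8 5 7
0 6 4
2 1 3

After move 5 (U):
0 5 7
8 6 4
2 1 3

After move 6 (R):
5 0 7
8 6 4
2 1 3

After move 7 (R):
5 7 0
8 6 4
2 1 3

After move 8 (L):
5 0 7
8 6 4
2 1 3

After move 9 (R):
5 7 0
8 6 4
2 1 3

Answer: 5, 7, 0, 8, 6, 4, 2, 1, 3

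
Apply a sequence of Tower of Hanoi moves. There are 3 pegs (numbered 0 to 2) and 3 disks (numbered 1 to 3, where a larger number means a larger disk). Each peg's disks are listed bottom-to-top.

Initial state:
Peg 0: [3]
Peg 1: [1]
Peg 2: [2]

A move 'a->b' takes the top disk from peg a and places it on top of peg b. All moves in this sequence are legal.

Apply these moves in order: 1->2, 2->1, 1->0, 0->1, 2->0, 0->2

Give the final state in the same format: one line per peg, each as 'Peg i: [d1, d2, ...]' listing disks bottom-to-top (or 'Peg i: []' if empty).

After move 1 (1->2):
Peg 0: [3]
Peg 1: []
Peg 2: [2, 1]

After move 2 (2->1):
Peg 0: [3]
Peg 1: [1]
Peg 2: [2]

After move 3 (1->0):
Peg 0: [3, 1]
Peg 1: []
Peg 2: [2]

After move 4 (0->1):
Peg 0: [3]
Peg 1: [1]
Peg 2: [2]

After move 5 (2->0):
Peg 0: [3, 2]
Peg 1: [1]
Peg 2: []

After move 6 (0->2):
Peg 0: [3]
Peg 1: [1]
Peg 2: [2]

Answer: Peg 0: [3]
Peg 1: [1]
Peg 2: [2]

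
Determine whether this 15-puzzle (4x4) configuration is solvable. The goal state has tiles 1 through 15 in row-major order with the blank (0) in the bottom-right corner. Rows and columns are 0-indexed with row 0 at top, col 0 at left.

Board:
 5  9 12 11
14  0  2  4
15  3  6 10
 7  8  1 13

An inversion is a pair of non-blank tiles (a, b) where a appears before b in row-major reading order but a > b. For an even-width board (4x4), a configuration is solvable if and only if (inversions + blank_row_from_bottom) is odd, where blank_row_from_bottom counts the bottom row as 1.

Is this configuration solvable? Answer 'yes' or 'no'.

Answer: yes

Derivation:
Inversions: 54
Blank is in row 1 (0-indexed from top), which is row 3 counting from the bottom (bottom = 1).
54 + 3 = 57, which is odd, so the puzzle is solvable.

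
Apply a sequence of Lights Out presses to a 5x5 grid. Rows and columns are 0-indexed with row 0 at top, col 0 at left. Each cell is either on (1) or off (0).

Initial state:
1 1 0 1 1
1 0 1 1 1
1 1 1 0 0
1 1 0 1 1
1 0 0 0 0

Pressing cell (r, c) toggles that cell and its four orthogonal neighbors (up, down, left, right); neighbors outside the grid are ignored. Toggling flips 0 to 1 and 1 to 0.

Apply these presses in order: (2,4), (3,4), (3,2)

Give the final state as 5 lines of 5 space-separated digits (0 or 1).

Answer: 1 1 0 1 1
1 0 1 1 0
1 1 0 1 0
1 0 1 1 1
1 0 1 0 1

Derivation:
After press 1 at (2,4):
1 1 0 1 1
1 0 1 1 0
1 1 1 1 1
1 1 0 1 0
1 0 0 0 0

After press 2 at (3,4):
1 1 0 1 1
1 0 1 1 0
1 1 1 1 0
1 1 0 0 1
1 0 0 0 1

After press 3 at (3,2):
1 1 0 1 1
1 0 1 1 0
1 1 0 1 0
1 0 1 1 1
1 0 1 0 1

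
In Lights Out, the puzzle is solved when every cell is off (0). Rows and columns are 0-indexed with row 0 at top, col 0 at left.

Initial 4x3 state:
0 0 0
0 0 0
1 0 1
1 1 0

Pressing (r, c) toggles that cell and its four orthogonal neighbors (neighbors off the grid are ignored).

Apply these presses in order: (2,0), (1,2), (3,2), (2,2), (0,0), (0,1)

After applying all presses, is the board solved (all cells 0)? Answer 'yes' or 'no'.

Answer: yes

Derivation:
After press 1 at (2,0):
0 0 0
1 0 0
0 1 1
0 1 0

After press 2 at (1,2):
0 0 1
1 1 1
0 1 0
0 1 0

After press 3 at (3,2):
0 0 1
1 1 1
0 1 1
0 0 1

After press 4 at (2,2):
0 0 1
1 1 0
0 0 0
0 0 0

After press 5 at (0,0):
1 1 1
0 1 0
0 0 0
0 0 0

After press 6 at (0,1):
0 0 0
0 0 0
0 0 0
0 0 0

Lights still on: 0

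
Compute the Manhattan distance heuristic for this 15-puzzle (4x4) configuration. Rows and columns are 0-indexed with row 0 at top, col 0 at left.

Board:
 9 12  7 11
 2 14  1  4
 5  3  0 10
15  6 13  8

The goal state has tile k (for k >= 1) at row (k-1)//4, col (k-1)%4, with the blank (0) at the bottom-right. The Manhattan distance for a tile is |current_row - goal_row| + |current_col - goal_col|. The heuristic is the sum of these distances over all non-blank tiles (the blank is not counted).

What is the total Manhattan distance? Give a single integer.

Tile 9: at (0,0), goal (2,0), distance |0-2|+|0-0| = 2
Tile 12: at (0,1), goal (2,3), distance |0-2|+|1-3| = 4
Tile 7: at (0,2), goal (1,2), distance |0-1|+|2-2| = 1
Tile 11: at (0,3), goal (2,2), distance |0-2|+|3-2| = 3
Tile 2: at (1,0), goal (0,1), distance |1-0|+|0-1| = 2
Tile 14: at (1,1), goal (3,1), distance |1-3|+|1-1| = 2
Tile 1: at (1,2), goal (0,0), distance |1-0|+|2-0| = 3
Tile 4: at (1,3), goal (0,3), distance |1-0|+|3-3| = 1
Tile 5: at (2,0), goal (1,0), distance |2-1|+|0-0| = 1
Tile 3: at (2,1), goal (0,2), distance |2-0|+|1-2| = 3
Tile 10: at (2,3), goal (2,1), distance |2-2|+|3-1| = 2
Tile 15: at (3,0), goal (3,2), distance |3-3|+|0-2| = 2
Tile 6: at (3,1), goal (1,1), distance |3-1|+|1-1| = 2
Tile 13: at (3,2), goal (3,0), distance |3-3|+|2-0| = 2
Tile 8: at (3,3), goal (1,3), distance |3-1|+|3-3| = 2
Sum: 2 + 4 + 1 + 3 + 2 + 2 + 3 + 1 + 1 + 3 + 2 + 2 + 2 + 2 + 2 = 32

Answer: 32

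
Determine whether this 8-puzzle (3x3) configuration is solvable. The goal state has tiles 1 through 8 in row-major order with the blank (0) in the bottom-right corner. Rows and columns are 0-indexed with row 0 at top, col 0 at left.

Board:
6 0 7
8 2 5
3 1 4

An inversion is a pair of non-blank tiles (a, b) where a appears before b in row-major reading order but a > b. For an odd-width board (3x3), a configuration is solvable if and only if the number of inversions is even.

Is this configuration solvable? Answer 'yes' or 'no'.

Answer: yes

Derivation:
Inversions (pairs i<j in row-major order where tile[i] > tile[j] > 0): 20
20 is even, so the puzzle is solvable.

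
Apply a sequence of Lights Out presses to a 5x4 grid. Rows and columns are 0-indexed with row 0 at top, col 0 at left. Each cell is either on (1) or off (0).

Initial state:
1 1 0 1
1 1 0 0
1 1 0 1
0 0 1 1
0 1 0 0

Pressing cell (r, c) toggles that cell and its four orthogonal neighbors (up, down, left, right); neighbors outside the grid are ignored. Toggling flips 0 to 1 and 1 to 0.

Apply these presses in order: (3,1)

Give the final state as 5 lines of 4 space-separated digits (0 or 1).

After press 1 at (3,1):
1 1 0 1
1 1 0 0
1 0 0 1
1 1 0 1
0 0 0 0

Answer: 1 1 0 1
1 1 0 0
1 0 0 1
1 1 0 1
0 0 0 0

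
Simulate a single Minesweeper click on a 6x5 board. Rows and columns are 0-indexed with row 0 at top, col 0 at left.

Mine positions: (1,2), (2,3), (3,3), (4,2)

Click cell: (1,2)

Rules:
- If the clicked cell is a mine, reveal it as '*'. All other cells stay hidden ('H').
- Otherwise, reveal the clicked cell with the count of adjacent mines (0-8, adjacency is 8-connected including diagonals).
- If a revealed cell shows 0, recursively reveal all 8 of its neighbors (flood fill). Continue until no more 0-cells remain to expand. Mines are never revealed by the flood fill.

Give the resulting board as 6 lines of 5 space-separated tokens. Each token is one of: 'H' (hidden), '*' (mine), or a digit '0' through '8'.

H H H H H
H H * H H
H H H H H
H H H H H
H H H H H
H H H H H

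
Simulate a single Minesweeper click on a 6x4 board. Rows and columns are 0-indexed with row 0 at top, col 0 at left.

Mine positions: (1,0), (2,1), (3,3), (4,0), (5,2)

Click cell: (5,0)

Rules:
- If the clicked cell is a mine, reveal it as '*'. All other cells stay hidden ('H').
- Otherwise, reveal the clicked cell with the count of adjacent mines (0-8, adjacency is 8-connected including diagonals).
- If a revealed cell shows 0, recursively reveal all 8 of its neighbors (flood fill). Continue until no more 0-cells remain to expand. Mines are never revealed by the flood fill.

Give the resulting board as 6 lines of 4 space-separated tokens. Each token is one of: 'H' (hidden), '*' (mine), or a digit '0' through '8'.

H H H H
H H H H
H H H H
H H H H
H H H H
1 H H H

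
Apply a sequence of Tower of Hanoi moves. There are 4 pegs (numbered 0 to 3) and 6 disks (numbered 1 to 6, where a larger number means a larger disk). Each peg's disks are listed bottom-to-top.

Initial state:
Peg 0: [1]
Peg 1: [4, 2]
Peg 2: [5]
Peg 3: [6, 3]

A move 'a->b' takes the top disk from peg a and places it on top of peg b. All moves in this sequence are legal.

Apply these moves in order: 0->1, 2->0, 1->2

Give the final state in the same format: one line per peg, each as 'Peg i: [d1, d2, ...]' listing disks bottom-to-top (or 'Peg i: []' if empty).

Answer: Peg 0: [5]
Peg 1: [4, 2]
Peg 2: [1]
Peg 3: [6, 3]

Derivation:
After move 1 (0->1):
Peg 0: []
Peg 1: [4, 2, 1]
Peg 2: [5]
Peg 3: [6, 3]

After move 2 (2->0):
Peg 0: [5]
Peg 1: [4, 2, 1]
Peg 2: []
Peg 3: [6, 3]

After move 3 (1->2):
Peg 0: [5]
Peg 1: [4, 2]
Peg 2: [1]
Peg 3: [6, 3]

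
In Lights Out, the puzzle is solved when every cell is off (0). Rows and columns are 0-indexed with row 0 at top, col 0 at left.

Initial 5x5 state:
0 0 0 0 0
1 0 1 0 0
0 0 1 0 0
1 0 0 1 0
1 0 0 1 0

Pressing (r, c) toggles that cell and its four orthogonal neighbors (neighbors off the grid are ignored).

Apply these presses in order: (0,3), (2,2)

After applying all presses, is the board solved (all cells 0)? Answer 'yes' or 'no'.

Answer: no

Derivation:
After press 1 at (0,3):
0 0 1 1 1
1 0 1 1 0
0 0 1 0 0
1 0 0 1 0
1 0 0 1 0

After press 2 at (2,2):
0 0 1 1 1
1 0 0 1 0
0 1 0 1 0
1 0 1 1 0
1 0 0 1 0

Lights still on: 12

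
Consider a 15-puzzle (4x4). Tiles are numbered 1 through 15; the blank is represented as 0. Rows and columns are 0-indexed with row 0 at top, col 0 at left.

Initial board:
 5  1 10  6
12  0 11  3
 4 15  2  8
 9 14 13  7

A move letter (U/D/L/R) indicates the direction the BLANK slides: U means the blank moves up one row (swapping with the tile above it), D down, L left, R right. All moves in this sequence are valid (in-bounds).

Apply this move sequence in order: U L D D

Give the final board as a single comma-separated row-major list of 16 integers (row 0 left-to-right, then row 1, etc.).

Answer: 12, 5, 10, 6, 4, 1, 11, 3, 0, 15, 2, 8, 9, 14, 13, 7

Derivation:
After move 1 (U):
 5  0 10  6
12  1 11  3
 4 15  2  8
 9 14 13  7

After move 2 (L):
 0  5 10  6
12  1 11  3
 4 15  2  8
 9 14 13  7

After move 3 (D):
12  5 10  6
 0  1 11  3
 4 15  2  8
 9 14 13  7

After move 4 (D):
12  5 10  6
 4  1 11  3
 0 15  2  8
 9 14 13  7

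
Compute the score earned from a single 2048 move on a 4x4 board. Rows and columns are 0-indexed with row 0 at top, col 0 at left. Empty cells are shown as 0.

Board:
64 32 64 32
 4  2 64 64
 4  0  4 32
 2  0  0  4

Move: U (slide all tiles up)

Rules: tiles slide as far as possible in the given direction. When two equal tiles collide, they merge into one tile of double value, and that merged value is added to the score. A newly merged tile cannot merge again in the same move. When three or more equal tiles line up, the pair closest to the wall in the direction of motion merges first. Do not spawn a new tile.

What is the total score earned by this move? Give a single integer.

Answer: 136

Derivation:
Slide up:
col 0: [64, 4, 4, 2] -> [64, 8, 2, 0]  score +8 (running 8)
col 1: [32, 2, 0, 0] -> [32, 2, 0, 0]  score +0 (running 8)
col 2: [64, 64, 4, 0] -> [128, 4, 0, 0]  score +128 (running 136)
col 3: [32, 64, 32, 4] -> [32, 64, 32, 4]  score +0 (running 136)
Board after move:
 64  32 128  32
  8   2   4  64
  2   0   0  32
  0   0   0   4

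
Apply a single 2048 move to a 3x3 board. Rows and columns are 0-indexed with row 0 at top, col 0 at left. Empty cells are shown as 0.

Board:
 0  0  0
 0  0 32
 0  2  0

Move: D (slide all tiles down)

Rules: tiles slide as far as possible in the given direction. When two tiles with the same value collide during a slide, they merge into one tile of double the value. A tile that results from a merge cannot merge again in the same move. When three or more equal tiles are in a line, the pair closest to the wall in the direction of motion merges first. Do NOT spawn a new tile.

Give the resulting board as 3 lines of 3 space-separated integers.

Slide down:
col 0: [0, 0, 0] -> [0, 0, 0]
col 1: [0, 0, 2] -> [0, 0, 2]
col 2: [0, 32, 0] -> [0, 0, 32]

Answer:  0  0  0
 0  0  0
 0  2 32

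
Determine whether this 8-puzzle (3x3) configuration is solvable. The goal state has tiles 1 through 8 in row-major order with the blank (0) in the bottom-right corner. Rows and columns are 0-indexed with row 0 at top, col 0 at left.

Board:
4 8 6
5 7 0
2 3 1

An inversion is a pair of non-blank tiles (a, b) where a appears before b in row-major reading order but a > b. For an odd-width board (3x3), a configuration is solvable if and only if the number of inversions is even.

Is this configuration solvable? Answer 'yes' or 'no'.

Answer: no

Derivation:
Inversions (pairs i<j in row-major order where tile[i] > tile[j] > 0): 21
21 is odd, so the puzzle is not solvable.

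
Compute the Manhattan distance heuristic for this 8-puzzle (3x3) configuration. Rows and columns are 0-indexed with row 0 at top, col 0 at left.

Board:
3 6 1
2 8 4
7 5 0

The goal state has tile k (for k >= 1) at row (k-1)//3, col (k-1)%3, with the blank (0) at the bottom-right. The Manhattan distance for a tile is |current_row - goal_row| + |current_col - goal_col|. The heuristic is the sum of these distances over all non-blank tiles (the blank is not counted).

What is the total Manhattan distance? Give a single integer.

Tile 3: at (0,0), goal (0,2), distance |0-0|+|0-2| = 2
Tile 6: at (0,1), goal (1,2), distance |0-1|+|1-2| = 2
Tile 1: at (0,2), goal (0,0), distance |0-0|+|2-0| = 2
Tile 2: at (1,0), goal (0,1), distance |1-0|+|0-1| = 2
Tile 8: at (1,1), goal (2,1), distance |1-2|+|1-1| = 1
Tile 4: at (1,2), goal (1,0), distance |1-1|+|2-0| = 2
Tile 7: at (2,0), goal (2,0), distance |2-2|+|0-0| = 0
Tile 5: at (2,1), goal (1,1), distance |2-1|+|1-1| = 1
Sum: 2 + 2 + 2 + 2 + 1 + 2 + 0 + 1 = 12

Answer: 12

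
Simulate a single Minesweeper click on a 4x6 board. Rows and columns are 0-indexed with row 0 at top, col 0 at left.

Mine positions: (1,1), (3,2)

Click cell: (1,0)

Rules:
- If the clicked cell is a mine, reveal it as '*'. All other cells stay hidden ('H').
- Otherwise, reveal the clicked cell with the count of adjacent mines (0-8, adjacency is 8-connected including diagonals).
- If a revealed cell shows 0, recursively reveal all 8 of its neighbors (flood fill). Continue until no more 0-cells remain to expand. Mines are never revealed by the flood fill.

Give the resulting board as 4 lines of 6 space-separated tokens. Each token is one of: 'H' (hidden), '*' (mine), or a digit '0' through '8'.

H H H H H H
1 H H H H H
H H H H H H
H H H H H H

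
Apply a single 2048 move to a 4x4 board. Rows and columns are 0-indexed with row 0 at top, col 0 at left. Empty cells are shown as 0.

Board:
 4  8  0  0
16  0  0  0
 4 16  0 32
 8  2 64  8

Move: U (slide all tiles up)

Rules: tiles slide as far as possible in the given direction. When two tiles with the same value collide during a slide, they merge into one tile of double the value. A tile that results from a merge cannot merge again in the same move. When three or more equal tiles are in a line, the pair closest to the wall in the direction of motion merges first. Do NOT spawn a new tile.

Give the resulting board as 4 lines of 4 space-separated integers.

Answer:  4  8 64 32
16 16  0  8
 4  2  0  0
 8  0  0  0

Derivation:
Slide up:
col 0: [4, 16, 4, 8] -> [4, 16, 4, 8]
col 1: [8, 0, 16, 2] -> [8, 16, 2, 0]
col 2: [0, 0, 0, 64] -> [64, 0, 0, 0]
col 3: [0, 0, 32, 8] -> [32, 8, 0, 0]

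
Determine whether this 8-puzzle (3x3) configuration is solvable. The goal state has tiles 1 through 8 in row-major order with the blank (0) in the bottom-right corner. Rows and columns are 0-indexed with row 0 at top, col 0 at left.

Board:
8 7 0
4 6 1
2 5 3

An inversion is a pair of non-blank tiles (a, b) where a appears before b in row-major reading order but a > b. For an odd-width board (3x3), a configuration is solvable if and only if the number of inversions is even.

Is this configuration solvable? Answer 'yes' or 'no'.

Answer: no

Derivation:
Inversions (pairs i<j in row-major order where tile[i] > tile[j] > 0): 21
21 is odd, so the puzzle is not solvable.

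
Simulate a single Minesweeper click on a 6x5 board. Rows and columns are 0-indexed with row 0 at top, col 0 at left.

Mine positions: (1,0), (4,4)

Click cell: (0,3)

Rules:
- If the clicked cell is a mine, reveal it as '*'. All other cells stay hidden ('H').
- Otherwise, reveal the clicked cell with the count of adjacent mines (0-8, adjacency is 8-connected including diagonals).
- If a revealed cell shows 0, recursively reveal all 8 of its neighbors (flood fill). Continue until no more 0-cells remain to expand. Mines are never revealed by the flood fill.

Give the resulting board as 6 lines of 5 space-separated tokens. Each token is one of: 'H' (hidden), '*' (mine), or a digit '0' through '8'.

H 1 0 0 0
H 1 0 0 0
1 1 0 0 0
0 0 0 1 1
0 0 0 1 H
0 0 0 1 H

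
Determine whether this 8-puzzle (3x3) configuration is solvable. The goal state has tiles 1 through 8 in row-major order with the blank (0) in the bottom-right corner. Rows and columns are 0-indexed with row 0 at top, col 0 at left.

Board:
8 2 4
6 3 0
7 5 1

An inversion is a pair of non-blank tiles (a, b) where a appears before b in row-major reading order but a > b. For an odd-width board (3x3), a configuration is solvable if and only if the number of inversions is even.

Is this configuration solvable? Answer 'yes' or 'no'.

Inversions (pairs i<j in row-major order where tile[i] > tile[j] > 0): 17
17 is odd, so the puzzle is not solvable.

Answer: no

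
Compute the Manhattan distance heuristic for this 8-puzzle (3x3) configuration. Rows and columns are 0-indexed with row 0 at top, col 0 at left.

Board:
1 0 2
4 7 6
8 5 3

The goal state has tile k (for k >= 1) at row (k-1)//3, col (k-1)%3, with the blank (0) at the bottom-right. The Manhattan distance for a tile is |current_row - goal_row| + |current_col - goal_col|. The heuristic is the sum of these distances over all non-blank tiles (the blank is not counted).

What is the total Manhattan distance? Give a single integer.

Tile 1: at (0,0), goal (0,0), distance |0-0|+|0-0| = 0
Tile 2: at (0,2), goal (0,1), distance |0-0|+|2-1| = 1
Tile 4: at (1,0), goal (1,0), distance |1-1|+|0-0| = 0
Tile 7: at (1,1), goal (2,0), distance |1-2|+|1-0| = 2
Tile 6: at (1,2), goal (1,2), distance |1-1|+|2-2| = 0
Tile 8: at (2,0), goal (2,1), distance |2-2|+|0-1| = 1
Tile 5: at (2,1), goal (1,1), distance |2-1|+|1-1| = 1
Tile 3: at (2,2), goal (0,2), distance |2-0|+|2-2| = 2
Sum: 0 + 1 + 0 + 2 + 0 + 1 + 1 + 2 = 7

Answer: 7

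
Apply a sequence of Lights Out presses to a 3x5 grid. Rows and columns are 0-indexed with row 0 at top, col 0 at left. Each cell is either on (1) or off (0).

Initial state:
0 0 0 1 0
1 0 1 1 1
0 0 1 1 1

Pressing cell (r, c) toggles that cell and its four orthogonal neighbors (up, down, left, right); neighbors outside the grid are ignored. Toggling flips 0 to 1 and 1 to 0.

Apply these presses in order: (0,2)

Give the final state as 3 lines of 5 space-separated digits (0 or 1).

After press 1 at (0,2):
0 1 1 0 0
1 0 0 1 1
0 0 1 1 1

Answer: 0 1 1 0 0
1 0 0 1 1
0 0 1 1 1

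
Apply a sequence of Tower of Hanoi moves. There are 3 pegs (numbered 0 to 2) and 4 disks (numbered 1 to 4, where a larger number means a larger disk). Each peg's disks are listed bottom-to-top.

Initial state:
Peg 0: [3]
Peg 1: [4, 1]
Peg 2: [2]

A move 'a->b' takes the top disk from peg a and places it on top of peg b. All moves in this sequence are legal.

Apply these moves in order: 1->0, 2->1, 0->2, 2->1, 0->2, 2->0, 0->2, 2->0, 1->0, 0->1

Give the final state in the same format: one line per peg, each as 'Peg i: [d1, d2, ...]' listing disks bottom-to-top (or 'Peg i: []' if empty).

After move 1 (1->0):
Peg 0: [3, 1]
Peg 1: [4]
Peg 2: [2]

After move 2 (2->1):
Peg 0: [3, 1]
Peg 1: [4, 2]
Peg 2: []

After move 3 (0->2):
Peg 0: [3]
Peg 1: [4, 2]
Peg 2: [1]

After move 4 (2->1):
Peg 0: [3]
Peg 1: [4, 2, 1]
Peg 2: []

After move 5 (0->2):
Peg 0: []
Peg 1: [4, 2, 1]
Peg 2: [3]

After move 6 (2->0):
Peg 0: [3]
Peg 1: [4, 2, 1]
Peg 2: []

After move 7 (0->2):
Peg 0: []
Peg 1: [4, 2, 1]
Peg 2: [3]

After move 8 (2->0):
Peg 0: [3]
Peg 1: [4, 2, 1]
Peg 2: []

After move 9 (1->0):
Peg 0: [3, 1]
Peg 1: [4, 2]
Peg 2: []

After move 10 (0->1):
Peg 0: [3]
Peg 1: [4, 2, 1]
Peg 2: []

Answer: Peg 0: [3]
Peg 1: [4, 2, 1]
Peg 2: []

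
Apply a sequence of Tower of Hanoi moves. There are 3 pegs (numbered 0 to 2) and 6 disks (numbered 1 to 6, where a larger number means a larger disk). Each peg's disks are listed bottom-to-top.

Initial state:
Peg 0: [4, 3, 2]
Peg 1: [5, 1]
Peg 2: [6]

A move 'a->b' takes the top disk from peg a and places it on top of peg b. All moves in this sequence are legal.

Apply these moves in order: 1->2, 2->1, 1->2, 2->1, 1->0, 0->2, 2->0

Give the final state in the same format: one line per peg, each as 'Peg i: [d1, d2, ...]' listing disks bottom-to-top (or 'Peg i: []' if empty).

After move 1 (1->2):
Peg 0: [4, 3, 2]
Peg 1: [5]
Peg 2: [6, 1]

After move 2 (2->1):
Peg 0: [4, 3, 2]
Peg 1: [5, 1]
Peg 2: [6]

After move 3 (1->2):
Peg 0: [4, 3, 2]
Peg 1: [5]
Peg 2: [6, 1]

After move 4 (2->1):
Peg 0: [4, 3, 2]
Peg 1: [5, 1]
Peg 2: [6]

After move 5 (1->0):
Peg 0: [4, 3, 2, 1]
Peg 1: [5]
Peg 2: [6]

After move 6 (0->2):
Peg 0: [4, 3, 2]
Peg 1: [5]
Peg 2: [6, 1]

After move 7 (2->0):
Peg 0: [4, 3, 2, 1]
Peg 1: [5]
Peg 2: [6]

Answer: Peg 0: [4, 3, 2, 1]
Peg 1: [5]
Peg 2: [6]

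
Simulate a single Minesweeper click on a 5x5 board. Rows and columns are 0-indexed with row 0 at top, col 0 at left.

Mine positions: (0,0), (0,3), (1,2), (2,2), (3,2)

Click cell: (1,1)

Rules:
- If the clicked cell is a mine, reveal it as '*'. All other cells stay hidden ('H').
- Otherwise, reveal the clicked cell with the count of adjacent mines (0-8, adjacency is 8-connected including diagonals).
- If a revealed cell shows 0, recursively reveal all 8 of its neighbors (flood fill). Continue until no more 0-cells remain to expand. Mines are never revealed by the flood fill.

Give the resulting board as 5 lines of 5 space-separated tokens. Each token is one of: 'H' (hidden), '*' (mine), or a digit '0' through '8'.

H H H H H
H 3 H H H
H H H H H
H H H H H
H H H H H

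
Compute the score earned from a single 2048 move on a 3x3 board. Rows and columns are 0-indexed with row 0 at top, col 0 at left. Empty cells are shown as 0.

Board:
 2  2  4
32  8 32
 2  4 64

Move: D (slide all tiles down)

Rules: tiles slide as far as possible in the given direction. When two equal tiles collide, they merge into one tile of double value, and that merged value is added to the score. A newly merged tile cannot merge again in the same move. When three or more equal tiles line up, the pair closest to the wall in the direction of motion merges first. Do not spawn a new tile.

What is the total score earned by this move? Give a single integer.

Answer: 0

Derivation:
Slide down:
col 0: [2, 32, 2] -> [2, 32, 2]  score +0 (running 0)
col 1: [2, 8, 4] -> [2, 8, 4]  score +0 (running 0)
col 2: [4, 32, 64] -> [4, 32, 64]  score +0 (running 0)
Board after move:
 2  2  4
32  8 32
 2  4 64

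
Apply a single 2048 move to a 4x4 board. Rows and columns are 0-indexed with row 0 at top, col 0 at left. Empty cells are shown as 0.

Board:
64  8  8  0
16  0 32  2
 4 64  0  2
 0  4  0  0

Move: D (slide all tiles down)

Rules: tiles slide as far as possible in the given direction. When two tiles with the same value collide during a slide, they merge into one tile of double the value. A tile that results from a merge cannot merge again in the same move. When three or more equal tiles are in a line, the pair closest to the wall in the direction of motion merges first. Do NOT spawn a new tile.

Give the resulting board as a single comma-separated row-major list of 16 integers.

Answer: 0, 0, 0, 0, 64, 8, 0, 0, 16, 64, 8, 0, 4, 4, 32, 4

Derivation:
Slide down:
col 0: [64, 16, 4, 0] -> [0, 64, 16, 4]
col 1: [8, 0, 64, 4] -> [0, 8, 64, 4]
col 2: [8, 32, 0, 0] -> [0, 0, 8, 32]
col 3: [0, 2, 2, 0] -> [0, 0, 0, 4]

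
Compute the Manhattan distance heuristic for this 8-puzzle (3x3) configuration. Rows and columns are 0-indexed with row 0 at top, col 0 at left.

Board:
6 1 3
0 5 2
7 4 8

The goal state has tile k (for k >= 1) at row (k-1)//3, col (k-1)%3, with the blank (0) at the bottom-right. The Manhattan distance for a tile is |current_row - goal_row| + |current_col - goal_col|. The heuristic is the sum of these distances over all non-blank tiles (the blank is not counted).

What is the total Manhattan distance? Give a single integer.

Answer: 9

Derivation:
Tile 6: at (0,0), goal (1,2), distance |0-1|+|0-2| = 3
Tile 1: at (0,1), goal (0,0), distance |0-0|+|1-0| = 1
Tile 3: at (0,2), goal (0,2), distance |0-0|+|2-2| = 0
Tile 5: at (1,1), goal (1,1), distance |1-1|+|1-1| = 0
Tile 2: at (1,2), goal (0,1), distance |1-0|+|2-1| = 2
Tile 7: at (2,0), goal (2,0), distance |2-2|+|0-0| = 0
Tile 4: at (2,1), goal (1,0), distance |2-1|+|1-0| = 2
Tile 8: at (2,2), goal (2,1), distance |2-2|+|2-1| = 1
Sum: 3 + 1 + 0 + 0 + 2 + 0 + 2 + 1 = 9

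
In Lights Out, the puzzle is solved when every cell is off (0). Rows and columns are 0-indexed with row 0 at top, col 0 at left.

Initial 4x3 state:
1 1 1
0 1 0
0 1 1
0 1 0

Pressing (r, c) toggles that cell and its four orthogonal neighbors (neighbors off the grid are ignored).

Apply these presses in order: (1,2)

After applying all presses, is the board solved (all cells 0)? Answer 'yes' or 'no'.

After press 1 at (1,2):
1 1 0
0 0 1
0 1 0
0 1 0

Lights still on: 5

Answer: no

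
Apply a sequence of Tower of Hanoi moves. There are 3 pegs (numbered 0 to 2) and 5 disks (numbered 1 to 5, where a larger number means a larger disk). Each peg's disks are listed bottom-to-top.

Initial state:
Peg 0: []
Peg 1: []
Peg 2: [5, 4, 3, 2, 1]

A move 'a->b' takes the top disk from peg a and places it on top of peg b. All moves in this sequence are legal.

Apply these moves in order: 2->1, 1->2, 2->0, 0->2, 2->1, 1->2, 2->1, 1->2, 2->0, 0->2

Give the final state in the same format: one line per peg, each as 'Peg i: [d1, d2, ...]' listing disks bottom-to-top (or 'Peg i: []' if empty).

After move 1 (2->1):
Peg 0: []
Peg 1: [1]
Peg 2: [5, 4, 3, 2]

After move 2 (1->2):
Peg 0: []
Peg 1: []
Peg 2: [5, 4, 3, 2, 1]

After move 3 (2->0):
Peg 0: [1]
Peg 1: []
Peg 2: [5, 4, 3, 2]

After move 4 (0->2):
Peg 0: []
Peg 1: []
Peg 2: [5, 4, 3, 2, 1]

After move 5 (2->1):
Peg 0: []
Peg 1: [1]
Peg 2: [5, 4, 3, 2]

After move 6 (1->2):
Peg 0: []
Peg 1: []
Peg 2: [5, 4, 3, 2, 1]

After move 7 (2->1):
Peg 0: []
Peg 1: [1]
Peg 2: [5, 4, 3, 2]

After move 8 (1->2):
Peg 0: []
Peg 1: []
Peg 2: [5, 4, 3, 2, 1]

After move 9 (2->0):
Peg 0: [1]
Peg 1: []
Peg 2: [5, 4, 3, 2]

After move 10 (0->2):
Peg 0: []
Peg 1: []
Peg 2: [5, 4, 3, 2, 1]

Answer: Peg 0: []
Peg 1: []
Peg 2: [5, 4, 3, 2, 1]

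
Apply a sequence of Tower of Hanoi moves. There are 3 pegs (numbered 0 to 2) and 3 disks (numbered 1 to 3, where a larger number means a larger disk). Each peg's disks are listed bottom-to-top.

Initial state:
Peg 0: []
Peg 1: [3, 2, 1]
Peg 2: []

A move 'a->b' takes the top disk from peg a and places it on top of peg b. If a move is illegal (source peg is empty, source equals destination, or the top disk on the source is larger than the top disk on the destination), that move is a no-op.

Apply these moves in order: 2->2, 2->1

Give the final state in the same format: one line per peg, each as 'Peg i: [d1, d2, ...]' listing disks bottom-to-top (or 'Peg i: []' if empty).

After move 1 (2->2):
Peg 0: []
Peg 1: [3, 2, 1]
Peg 2: []

After move 2 (2->1):
Peg 0: []
Peg 1: [3, 2, 1]
Peg 2: []

Answer: Peg 0: []
Peg 1: [3, 2, 1]
Peg 2: []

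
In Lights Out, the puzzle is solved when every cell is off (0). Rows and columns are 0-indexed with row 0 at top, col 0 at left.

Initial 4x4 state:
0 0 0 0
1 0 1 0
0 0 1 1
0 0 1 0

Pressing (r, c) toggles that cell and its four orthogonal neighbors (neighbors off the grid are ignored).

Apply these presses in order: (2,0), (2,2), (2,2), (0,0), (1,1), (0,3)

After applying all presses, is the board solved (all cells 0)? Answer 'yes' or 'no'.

After press 1 at (2,0):
0 0 0 0
0 0 1 0
1 1 1 1
1 0 1 0

After press 2 at (2,2):
0 0 0 0
0 0 0 0
1 0 0 0
1 0 0 0

After press 3 at (2,2):
0 0 0 0
0 0 1 0
1 1 1 1
1 0 1 0

After press 4 at (0,0):
1 1 0 0
1 0 1 0
1 1 1 1
1 0 1 0

After press 5 at (1,1):
1 0 0 0
0 1 0 0
1 0 1 1
1 0 1 0

After press 6 at (0,3):
1 0 1 1
0 1 0 1
1 0 1 1
1 0 1 0

Lights still on: 10

Answer: no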